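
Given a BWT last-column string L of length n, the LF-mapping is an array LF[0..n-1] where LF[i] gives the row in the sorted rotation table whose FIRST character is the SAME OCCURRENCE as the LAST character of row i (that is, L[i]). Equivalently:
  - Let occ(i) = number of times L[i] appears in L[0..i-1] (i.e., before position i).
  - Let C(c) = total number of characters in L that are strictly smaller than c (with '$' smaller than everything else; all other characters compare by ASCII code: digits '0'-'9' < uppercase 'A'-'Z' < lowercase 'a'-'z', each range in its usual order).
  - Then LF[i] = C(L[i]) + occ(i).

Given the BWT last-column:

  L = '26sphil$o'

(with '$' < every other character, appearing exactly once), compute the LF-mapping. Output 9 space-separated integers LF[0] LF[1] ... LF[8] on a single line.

Char counts: '$':1, '2':1, '6':1, 'h':1, 'i':1, 'l':1, 'o':1, 'p':1, 's':1
C (first-col start): C('$')=0, C('2')=1, C('6')=2, C('h')=3, C('i')=4, C('l')=5, C('o')=6, C('p')=7, C('s')=8
L[0]='2': occ=0, LF[0]=C('2')+0=1+0=1
L[1]='6': occ=0, LF[1]=C('6')+0=2+0=2
L[2]='s': occ=0, LF[2]=C('s')+0=8+0=8
L[3]='p': occ=0, LF[3]=C('p')+0=7+0=7
L[4]='h': occ=0, LF[4]=C('h')+0=3+0=3
L[5]='i': occ=0, LF[5]=C('i')+0=4+0=4
L[6]='l': occ=0, LF[6]=C('l')+0=5+0=5
L[7]='$': occ=0, LF[7]=C('$')+0=0+0=0
L[8]='o': occ=0, LF[8]=C('o')+0=6+0=6

Answer: 1 2 8 7 3 4 5 0 6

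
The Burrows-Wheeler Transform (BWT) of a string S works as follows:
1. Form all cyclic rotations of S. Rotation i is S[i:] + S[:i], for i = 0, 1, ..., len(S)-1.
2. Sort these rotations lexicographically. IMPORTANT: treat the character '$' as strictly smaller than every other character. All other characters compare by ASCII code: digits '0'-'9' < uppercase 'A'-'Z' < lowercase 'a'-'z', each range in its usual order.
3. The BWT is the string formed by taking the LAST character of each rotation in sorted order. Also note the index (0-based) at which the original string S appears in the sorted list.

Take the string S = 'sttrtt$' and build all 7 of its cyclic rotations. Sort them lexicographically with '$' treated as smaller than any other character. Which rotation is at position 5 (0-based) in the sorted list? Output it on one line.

All 7 rotations (rotation i = S[i:]+S[:i]):
  rot[0] = sttrtt$
  rot[1] = ttrtt$s
  rot[2] = trtt$st
  rot[3] = rtt$stt
  rot[4] = tt$sttr
  rot[5] = t$sttrt
  rot[6] = $sttrtt
Sorted (with $ < everything):
  sorted[0] = $sttrtt
  sorted[1] = rtt$stt
  sorted[2] = sttrtt$
  sorted[3] = t$sttrt
  sorted[4] = trtt$st
  sorted[5] = tt$sttr
  sorted[6] = ttrtt$s
sorted[5] = tt$sttr

Answer: tt$sttr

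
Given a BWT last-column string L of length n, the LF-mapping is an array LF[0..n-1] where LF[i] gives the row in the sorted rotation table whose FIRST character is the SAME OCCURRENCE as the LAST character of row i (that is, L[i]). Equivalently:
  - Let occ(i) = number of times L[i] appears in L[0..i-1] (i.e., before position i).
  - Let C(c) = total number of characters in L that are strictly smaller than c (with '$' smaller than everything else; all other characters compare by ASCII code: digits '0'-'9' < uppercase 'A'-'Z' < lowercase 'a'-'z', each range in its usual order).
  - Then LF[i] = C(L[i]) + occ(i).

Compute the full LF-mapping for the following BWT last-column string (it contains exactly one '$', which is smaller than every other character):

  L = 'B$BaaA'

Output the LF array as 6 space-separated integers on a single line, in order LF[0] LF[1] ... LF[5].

Answer: 2 0 3 4 5 1

Derivation:
Char counts: '$':1, 'A':1, 'B':2, 'a':2
C (first-col start): C('$')=0, C('A')=1, C('B')=2, C('a')=4
L[0]='B': occ=0, LF[0]=C('B')+0=2+0=2
L[1]='$': occ=0, LF[1]=C('$')+0=0+0=0
L[2]='B': occ=1, LF[2]=C('B')+1=2+1=3
L[3]='a': occ=0, LF[3]=C('a')+0=4+0=4
L[4]='a': occ=1, LF[4]=C('a')+1=4+1=5
L[5]='A': occ=0, LF[5]=C('A')+0=1+0=1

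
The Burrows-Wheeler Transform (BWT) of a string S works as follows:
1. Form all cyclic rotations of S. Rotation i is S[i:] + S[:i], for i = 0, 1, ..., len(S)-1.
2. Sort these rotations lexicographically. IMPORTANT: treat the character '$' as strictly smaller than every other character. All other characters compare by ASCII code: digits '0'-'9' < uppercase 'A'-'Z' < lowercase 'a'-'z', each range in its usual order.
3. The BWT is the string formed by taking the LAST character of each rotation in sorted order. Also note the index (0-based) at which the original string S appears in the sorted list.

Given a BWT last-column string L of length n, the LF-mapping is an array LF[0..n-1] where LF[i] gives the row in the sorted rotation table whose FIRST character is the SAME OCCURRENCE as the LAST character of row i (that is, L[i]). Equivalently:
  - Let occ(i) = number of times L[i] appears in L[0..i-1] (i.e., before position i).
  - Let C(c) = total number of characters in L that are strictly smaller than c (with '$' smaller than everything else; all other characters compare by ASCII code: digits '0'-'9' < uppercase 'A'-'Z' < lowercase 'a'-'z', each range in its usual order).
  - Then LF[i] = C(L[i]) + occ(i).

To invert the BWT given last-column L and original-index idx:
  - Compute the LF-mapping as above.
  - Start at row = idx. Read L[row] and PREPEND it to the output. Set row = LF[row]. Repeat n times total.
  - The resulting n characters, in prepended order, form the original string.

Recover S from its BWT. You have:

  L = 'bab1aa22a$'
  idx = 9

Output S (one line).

LF mapping: 8 4 9 1 5 6 2 3 7 0
Walk LF starting at row 9, prepending L[row]:
  step 1: row=9, L[9]='$', prepend. Next row=LF[9]=0
  step 2: row=0, L[0]='b', prepend. Next row=LF[0]=8
  step 3: row=8, L[8]='a', prepend. Next row=LF[8]=7
  step 4: row=7, L[7]='2', prepend. Next row=LF[7]=3
  step 5: row=3, L[3]='1', prepend. Next row=LF[3]=1
  step 6: row=1, L[1]='a', prepend. Next row=LF[1]=4
  step 7: row=4, L[4]='a', prepend. Next row=LF[4]=5
  step 8: row=5, L[5]='a', prepend. Next row=LF[5]=6
  step 9: row=6, L[6]='2', prepend. Next row=LF[6]=2
  step 10: row=2, L[2]='b', prepend. Next row=LF[2]=9
Reversed output: b2aaa12ab$

Answer: b2aaa12ab$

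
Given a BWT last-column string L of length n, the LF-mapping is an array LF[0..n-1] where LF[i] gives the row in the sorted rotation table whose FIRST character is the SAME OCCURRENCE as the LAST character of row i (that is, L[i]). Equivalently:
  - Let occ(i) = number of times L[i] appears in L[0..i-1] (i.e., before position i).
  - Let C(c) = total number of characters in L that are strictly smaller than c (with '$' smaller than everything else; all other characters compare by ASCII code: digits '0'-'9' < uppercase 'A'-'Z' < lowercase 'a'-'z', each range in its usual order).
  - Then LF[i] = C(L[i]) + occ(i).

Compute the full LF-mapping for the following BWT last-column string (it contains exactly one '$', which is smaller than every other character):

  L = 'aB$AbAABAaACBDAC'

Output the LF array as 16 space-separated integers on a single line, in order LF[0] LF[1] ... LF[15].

Char counts: '$':1, 'A':6, 'B':3, 'C':2, 'D':1, 'a':2, 'b':1
C (first-col start): C('$')=0, C('A')=1, C('B')=7, C('C')=10, C('D')=12, C('a')=13, C('b')=15
L[0]='a': occ=0, LF[0]=C('a')+0=13+0=13
L[1]='B': occ=0, LF[1]=C('B')+0=7+0=7
L[2]='$': occ=0, LF[2]=C('$')+0=0+0=0
L[3]='A': occ=0, LF[3]=C('A')+0=1+0=1
L[4]='b': occ=0, LF[4]=C('b')+0=15+0=15
L[5]='A': occ=1, LF[5]=C('A')+1=1+1=2
L[6]='A': occ=2, LF[6]=C('A')+2=1+2=3
L[7]='B': occ=1, LF[7]=C('B')+1=7+1=8
L[8]='A': occ=3, LF[8]=C('A')+3=1+3=4
L[9]='a': occ=1, LF[9]=C('a')+1=13+1=14
L[10]='A': occ=4, LF[10]=C('A')+4=1+4=5
L[11]='C': occ=0, LF[11]=C('C')+0=10+0=10
L[12]='B': occ=2, LF[12]=C('B')+2=7+2=9
L[13]='D': occ=0, LF[13]=C('D')+0=12+0=12
L[14]='A': occ=5, LF[14]=C('A')+5=1+5=6
L[15]='C': occ=1, LF[15]=C('C')+1=10+1=11

Answer: 13 7 0 1 15 2 3 8 4 14 5 10 9 12 6 11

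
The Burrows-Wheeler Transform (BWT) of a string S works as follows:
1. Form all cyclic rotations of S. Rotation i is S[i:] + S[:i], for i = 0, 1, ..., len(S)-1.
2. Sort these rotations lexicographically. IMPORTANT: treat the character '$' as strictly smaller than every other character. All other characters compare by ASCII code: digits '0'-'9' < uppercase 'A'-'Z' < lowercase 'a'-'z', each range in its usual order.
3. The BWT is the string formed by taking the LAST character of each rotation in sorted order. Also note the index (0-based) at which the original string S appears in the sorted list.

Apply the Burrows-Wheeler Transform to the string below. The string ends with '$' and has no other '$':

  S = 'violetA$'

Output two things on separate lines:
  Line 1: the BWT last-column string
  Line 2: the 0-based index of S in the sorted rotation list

All 8 rotations (rotation i = S[i:]+S[:i]):
  rot[0] = violetA$
  rot[1] = ioletA$v
  rot[2] = oletA$vi
  rot[3] = letA$vio
  rot[4] = etA$viol
  rot[5] = tA$viole
  rot[6] = A$violet
  rot[7] = $violetA
Sorted (with $ < everything):
  sorted[0] = $violetA  (last char: 'A')
  sorted[1] = A$violet  (last char: 't')
  sorted[2] = etA$viol  (last char: 'l')
  sorted[3] = ioletA$v  (last char: 'v')
  sorted[4] = letA$vio  (last char: 'o')
  sorted[5] = oletA$vi  (last char: 'i')
  sorted[6] = tA$viole  (last char: 'e')
  sorted[7] = violetA$  (last char: '$')
Last column: Atlvoie$
Original string S is at sorted index 7

Answer: Atlvoie$
7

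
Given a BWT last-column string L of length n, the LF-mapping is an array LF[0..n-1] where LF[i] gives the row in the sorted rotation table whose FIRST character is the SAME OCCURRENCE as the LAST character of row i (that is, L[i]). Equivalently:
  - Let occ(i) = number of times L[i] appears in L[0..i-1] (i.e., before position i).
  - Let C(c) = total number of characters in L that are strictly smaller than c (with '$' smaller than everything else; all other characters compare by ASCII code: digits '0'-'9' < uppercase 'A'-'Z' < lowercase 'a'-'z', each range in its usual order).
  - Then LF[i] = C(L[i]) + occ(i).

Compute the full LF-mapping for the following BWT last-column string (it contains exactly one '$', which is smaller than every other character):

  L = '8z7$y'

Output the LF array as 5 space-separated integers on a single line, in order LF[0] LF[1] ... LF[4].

Char counts: '$':1, '7':1, '8':1, 'y':1, 'z':1
C (first-col start): C('$')=0, C('7')=1, C('8')=2, C('y')=3, C('z')=4
L[0]='8': occ=0, LF[0]=C('8')+0=2+0=2
L[1]='z': occ=0, LF[1]=C('z')+0=4+0=4
L[2]='7': occ=0, LF[2]=C('7')+0=1+0=1
L[3]='$': occ=0, LF[3]=C('$')+0=0+0=0
L[4]='y': occ=0, LF[4]=C('y')+0=3+0=3

Answer: 2 4 1 0 3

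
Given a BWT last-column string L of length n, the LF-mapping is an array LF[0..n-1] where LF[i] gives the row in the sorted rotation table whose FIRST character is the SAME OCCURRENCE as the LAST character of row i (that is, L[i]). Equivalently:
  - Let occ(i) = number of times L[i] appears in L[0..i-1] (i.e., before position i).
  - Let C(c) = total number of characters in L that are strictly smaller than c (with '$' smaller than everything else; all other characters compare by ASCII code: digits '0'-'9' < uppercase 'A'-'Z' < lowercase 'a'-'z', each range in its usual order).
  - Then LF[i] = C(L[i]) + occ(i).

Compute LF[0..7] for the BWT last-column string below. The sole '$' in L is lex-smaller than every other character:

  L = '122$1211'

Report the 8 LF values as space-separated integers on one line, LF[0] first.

Char counts: '$':1, '1':4, '2':3
C (first-col start): C('$')=0, C('1')=1, C('2')=5
L[0]='1': occ=0, LF[0]=C('1')+0=1+0=1
L[1]='2': occ=0, LF[1]=C('2')+0=5+0=5
L[2]='2': occ=1, LF[2]=C('2')+1=5+1=6
L[3]='$': occ=0, LF[3]=C('$')+0=0+0=0
L[4]='1': occ=1, LF[4]=C('1')+1=1+1=2
L[5]='2': occ=2, LF[5]=C('2')+2=5+2=7
L[6]='1': occ=2, LF[6]=C('1')+2=1+2=3
L[7]='1': occ=3, LF[7]=C('1')+3=1+3=4

Answer: 1 5 6 0 2 7 3 4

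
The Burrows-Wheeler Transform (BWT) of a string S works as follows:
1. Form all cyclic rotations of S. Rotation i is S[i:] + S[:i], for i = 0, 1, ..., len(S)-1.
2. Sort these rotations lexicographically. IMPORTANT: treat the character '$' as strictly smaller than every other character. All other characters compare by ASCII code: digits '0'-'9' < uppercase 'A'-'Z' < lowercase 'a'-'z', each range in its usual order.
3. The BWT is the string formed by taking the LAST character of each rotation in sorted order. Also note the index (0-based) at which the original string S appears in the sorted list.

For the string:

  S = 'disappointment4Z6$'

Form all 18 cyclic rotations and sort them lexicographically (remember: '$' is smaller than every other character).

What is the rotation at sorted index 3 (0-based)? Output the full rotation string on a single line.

All 18 rotations (rotation i = S[i:]+S[:i]):
  rot[0] = disappointment4Z6$
  rot[1] = isappointment4Z6$d
  rot[2] = sappointment4Z6$di
  rot[3] = appointment4Z6$dis
  rot[4] = ppointment4Z6$disa
  rot[5] = pointment4Z6$disap
  rot[6] = ointment4Z6$disapp
  rot[7] = intment4Z6$disappo
  rot[8] = ntment4Z6$disappoi
  rot[9] = tment4Z6$disappoin
  rot[10] = ment4Z6$disappoint
  rot[11] = ent4Z6$disappointm
  rot[12] = nt4Z6$disappointme
  rot[13] = t4Z6$disappointmen
  rot[14] = 4Z6$disappointment
  rot[15] = Z6$disappointment4
  rot[16] = 6$disappointment4Z
  rot[17] = $disappointment4Z6
Sorted (with $ < everything):
  sorted[0] = $disappointment4Z6
  sorted[1] = 4Z6$disappointment
  sorted[2] = 6$disappointment4Z
  sorted[3] = Z6$disappointment4
  sorted[4] = appointment4Z6$dis
  sorted[5] = disappointment4Z6$
  sorted[6] = ent4Z6$disappointm
  sorted[7] = intment4Z6$disappo
  sorted[8] = isappointment4Z6$d
  sorted[9] = ment4Z6$disappoint
  sorted[10] = nt4Z6$disappointme
  sorted[11] = ntment4Z6$disappoi
  sorted[12] = ointment4Z6$disapp
  sorted[13] = pointment4Z6$disap
  sorted[14] = ppointment4Z6$disa
  sorted[15] = sappointment4Z6$di
  sorted[16] = t4Z6$disappointmen
  sorted[17] = tment4Z6$disappoin
sorted[3] = Z6$disappointment4

Answer: Z6$disappointment4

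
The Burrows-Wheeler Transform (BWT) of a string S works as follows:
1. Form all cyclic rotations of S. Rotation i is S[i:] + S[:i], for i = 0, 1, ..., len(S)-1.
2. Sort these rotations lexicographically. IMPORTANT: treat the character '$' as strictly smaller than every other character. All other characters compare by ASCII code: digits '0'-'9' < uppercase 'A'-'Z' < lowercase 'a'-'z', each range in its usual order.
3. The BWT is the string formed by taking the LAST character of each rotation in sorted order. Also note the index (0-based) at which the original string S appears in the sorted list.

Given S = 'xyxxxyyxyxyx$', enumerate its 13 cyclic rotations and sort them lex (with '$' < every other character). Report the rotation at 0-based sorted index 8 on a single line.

All 13 rotations (rotation i = S[i:]+S[:i]):
  rot[0] = xyxxxyyxyxyx$
  rot[1] = yxxxyyxyxyx$x
  rot[2] = xxxyyxyxyx$xy
  rot[3] = xxyyxyxyx$xyx
  rot[4] = xyyxyxyx$xyxx
  rot[5] = yyxyxyx$xyxxx
  rot[6] = yxyxyx$xyxxxy
  rot[7] = xyxyx$xyxxxyy
  rot[8] = yxyx$xyxxxyyx
  rot[9] = xyx$xyxxxyyxy
  rot[10] = yx$xyxxxyyxyx
  rot[11] = x$xyxxxyyxyxy
  rot[12] = $xyxxxyyxyxyx
Sorted (with $ < everything):
  sorted[0] = $xyxxxyyxyxyx
  sorted[1] = x$xyxxxyyxyxy
  sorted[2] = xxxyyxyxyx$xy
  sorted[3] = xxyyxyxyx$xyx
  sorted[4] = xyx$xyxxxyyxy
  sorted[5] = xyxxxyyxyxyx$
  sorted[6] = xyxyx$xyxxxyy
  sorted[7] = xyyxyxyx$xyxx
  sorted[8] = yx$xyxxxyyxyx
  sorted[9] = yxxxyyxyxyx$x
  sorted[10] = yxyx$xyxxxyyx
  sorted[11] = yxyxyx$xyxxxy
  sorted[12] = yyxyxyx$xyxxx
sorted[8] = yx$xyxxxyyxyx

Answer: yx$xyxxxyyxyx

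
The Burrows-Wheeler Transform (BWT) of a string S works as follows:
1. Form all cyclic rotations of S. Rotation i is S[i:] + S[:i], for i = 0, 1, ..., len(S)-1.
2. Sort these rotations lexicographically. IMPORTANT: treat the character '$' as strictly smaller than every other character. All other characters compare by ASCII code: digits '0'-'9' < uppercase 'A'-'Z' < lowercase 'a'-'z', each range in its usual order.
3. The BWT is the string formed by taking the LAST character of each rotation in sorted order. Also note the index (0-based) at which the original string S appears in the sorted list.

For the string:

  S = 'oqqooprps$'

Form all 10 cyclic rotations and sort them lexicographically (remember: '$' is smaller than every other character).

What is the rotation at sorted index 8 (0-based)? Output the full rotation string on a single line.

Answer: rps$oqqoop

Derivation:
All 10 rotations (rotation i = S[i:]+S[:i]):
  rot[0] = oqqooprps$
  rot[1] = qqooprps$o
  rot[2] = qooprps$oq
  rot[3] = ooprps$oqq
  rot[4] = oprps$oqqo
  rot[5] = prps$oqqoo
  rot[6] = rps$oqqoop
  rot[7] = ps$oqqoopr
  rot[8] = s$oqqooprp
  rot[9] = $oqqooprps
Sorted (with $ < everything):
  sorted[0] = $oqqooprps
  sorted[1] = ooprps$oqq
  sorted[2] = oprps$oqqo
  sorted[3] = oqqooprps$
  sorted[4] = prps$oqqoo
  sorted[5] = ps$oqqoopr
  sorted[6] = qooprps$oq
  sorted[7] = qqooprps$o
  sorted[8] = rps$oqqoop
  sorted[9] = s$oqqooprp
sorted[8] = rps$oqqoop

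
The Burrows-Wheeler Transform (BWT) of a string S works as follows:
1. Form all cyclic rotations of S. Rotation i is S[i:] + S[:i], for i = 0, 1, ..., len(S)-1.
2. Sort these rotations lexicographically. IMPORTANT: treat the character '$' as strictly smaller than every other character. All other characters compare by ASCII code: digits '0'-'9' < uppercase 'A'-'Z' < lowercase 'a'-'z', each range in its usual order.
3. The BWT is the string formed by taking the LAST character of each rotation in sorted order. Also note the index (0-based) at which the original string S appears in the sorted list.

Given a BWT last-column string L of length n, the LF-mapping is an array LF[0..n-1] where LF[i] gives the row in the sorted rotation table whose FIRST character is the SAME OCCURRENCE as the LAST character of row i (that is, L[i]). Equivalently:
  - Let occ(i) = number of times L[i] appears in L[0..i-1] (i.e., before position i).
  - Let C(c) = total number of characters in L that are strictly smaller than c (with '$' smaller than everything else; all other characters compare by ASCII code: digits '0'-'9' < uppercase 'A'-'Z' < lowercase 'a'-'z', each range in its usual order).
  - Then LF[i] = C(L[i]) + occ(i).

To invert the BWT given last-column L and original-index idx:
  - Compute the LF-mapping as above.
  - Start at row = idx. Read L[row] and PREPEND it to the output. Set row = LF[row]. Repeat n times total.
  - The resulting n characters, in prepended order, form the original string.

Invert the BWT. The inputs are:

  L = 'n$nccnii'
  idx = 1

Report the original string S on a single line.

Answer: cincinn$

Derivation:
LF mapping: 5 0 6 1 2 7 3 4
Walk LF starting at row 1, prepending L[row]:
  step 1: row=1, L[1]='$', prepend. Next row=LF[1]=0
  step 2: row=0, L[0]='n', prepend. Next row=LF[0]=5
  step 3: row=5, L[5]='n', prepend. Next row=LF[5]=7
  step 4: row=7, L[7]='i', prepend. Next row=LF[7]=4
  step 5: row=4, L[4]='c', prepend. Next row=LF[4]=2
  step 6: row=2, L[2]='n', prepend. Next row=LF[2]=6
  step 7: row=6, L[6]='i', prepend. Next row=LF[6]=3
  step 8: row=3, L[3]='c', prepend. Next row=LF[3]=1
Reversed output: cincinn$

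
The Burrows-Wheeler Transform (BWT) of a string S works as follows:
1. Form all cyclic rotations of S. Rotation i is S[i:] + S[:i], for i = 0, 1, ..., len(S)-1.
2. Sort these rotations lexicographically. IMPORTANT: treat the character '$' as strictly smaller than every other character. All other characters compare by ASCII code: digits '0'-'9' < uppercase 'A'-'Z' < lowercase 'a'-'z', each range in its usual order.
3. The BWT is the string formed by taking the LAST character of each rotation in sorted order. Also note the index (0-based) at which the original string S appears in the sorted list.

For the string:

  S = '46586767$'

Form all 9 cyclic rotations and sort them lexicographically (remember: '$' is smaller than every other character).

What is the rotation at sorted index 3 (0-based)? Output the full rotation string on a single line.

All 9 rotations (rotation i = S[i:]+S[:i]):
  rot[0] = 46586767$
  rot[1] = 6586767$4
  rot[2] = 586767$46
  rot[3] = 86767$465
  rot[4] = 6767$4658
  rot[5] = 767$46586
  rot[6] = 67$465867
  rot[7] = 7$4658676
  rot[8] = $46586767
Sorted (with $ < everything):
  sorted[0] = $46586767
  sorted[1] = 46586767$
  sorted[2] = 586767$46
  sorted[3] = 6586767$4
  sorted[4] = 67$465867
  sorted[5] = 6767$4658
  sorted[6] = 7$4658676
  sorted[7] = 767$46586
  sorted[8] = 86767$465
sorted[3] = 6586767$4

Answer: 6586767$4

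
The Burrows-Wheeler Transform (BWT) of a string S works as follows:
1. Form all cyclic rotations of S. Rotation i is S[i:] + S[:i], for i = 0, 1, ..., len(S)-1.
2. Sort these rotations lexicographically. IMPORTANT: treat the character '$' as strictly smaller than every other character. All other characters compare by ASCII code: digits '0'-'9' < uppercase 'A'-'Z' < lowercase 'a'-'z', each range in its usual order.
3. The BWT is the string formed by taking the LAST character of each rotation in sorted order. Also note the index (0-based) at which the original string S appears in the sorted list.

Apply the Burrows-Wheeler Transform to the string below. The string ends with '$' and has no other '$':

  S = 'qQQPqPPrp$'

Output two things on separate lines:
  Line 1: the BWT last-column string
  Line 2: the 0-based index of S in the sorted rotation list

Answer: pqQPQqrP$P
8

Derivation:
All 10 rotations (rotation i = S[i:]+S[:i]):
  rot[0] = qQQPqPPrp$
  rot[1] = QQPqPPrp$q
  rot[2] = QPqPPrp$qQ
  rot[3] = PqPPrp$qQQ
  rot[4] = qPPrp$qQQP
  rot[5] = PPrp$qQQPq
  rot[6] = Prp$qQQPqP
  rot[7] = rp$qQQPqPP
  rot[8] = p$qQQPqPPr
  rot[9] = $qQQPqPPrp
Sorted (with $ < everything):
  sorted[0] = $qQQPqPPrp  (last char: 'p')
  sorted[1] = PPrp$qQQPq  (last char: 'q')
  sorted[2] = PqPPrp$qQQ  (last char: 'Q')
  sorted[3] = Prp$qQQPqP  (last char: 'P')
  sorted[4] = QPqPPrp$qQ  (last char: 'Q')
  sorted[5] = QQPqPPrp$q  (last char: 'q')
  sorted[6] = p$qQQPqPPr  (last char: 'r')
  sorted[7] = qPPrp$qQQP  (last char: 'P')
  sorted[8] = qQQPqPPrp$  (last char: '$')
  sorted[9] = rp$qQQPqPP  (last char: 'P')
Last column: pqQPQqrP$P
Original string S is at sorted index 8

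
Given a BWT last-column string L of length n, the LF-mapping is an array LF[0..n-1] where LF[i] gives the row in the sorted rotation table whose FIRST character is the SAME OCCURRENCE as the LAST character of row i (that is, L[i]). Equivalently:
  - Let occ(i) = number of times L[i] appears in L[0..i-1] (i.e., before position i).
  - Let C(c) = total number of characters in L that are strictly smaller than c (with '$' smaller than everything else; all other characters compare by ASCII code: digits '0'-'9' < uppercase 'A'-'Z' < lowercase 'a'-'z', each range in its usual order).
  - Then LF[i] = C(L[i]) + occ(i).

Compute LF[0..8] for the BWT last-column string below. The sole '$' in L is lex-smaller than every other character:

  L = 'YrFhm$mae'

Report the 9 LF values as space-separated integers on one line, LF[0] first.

Char counts: '$':1, 'F':1, 'Y':1, 'a':1, 'e':1, 'h':1, 'm':2, 'r':1
C (first-col start): C('$')=0, C('F')=1, C('Y')=2, C('a')=3, C('e')=4, C('h')=5, C('m')=6, C('r')=8
L[0]='Y': occ=0, LF[0]=C('Y')+0=2+0=2
L[1]='r': occ=0, LF[1]=C('r')+0=8+0=8
L[2]='F': occ=0, LF[2]=C('F')+0=1+0=1
L[3]='h': occ=0, LF[3]=C('h')+0=5+0=5
L[4]='m': occ=0, LF[4]=C('m')+0=6+0=6
L[5]='$': occ=0, LF[5]=C('$')+0=0+0=0
L[6]='m': occ=1, LF[6]=C('m')+1=6+1=7
L[7]='a': occ=0, LF[7]=C('a')+0=3+0=3
L[8]='e': occ=0, LF[8]=C('e')+0=4+0=4

Answer: 2 8 1 5 6 0 7 3 4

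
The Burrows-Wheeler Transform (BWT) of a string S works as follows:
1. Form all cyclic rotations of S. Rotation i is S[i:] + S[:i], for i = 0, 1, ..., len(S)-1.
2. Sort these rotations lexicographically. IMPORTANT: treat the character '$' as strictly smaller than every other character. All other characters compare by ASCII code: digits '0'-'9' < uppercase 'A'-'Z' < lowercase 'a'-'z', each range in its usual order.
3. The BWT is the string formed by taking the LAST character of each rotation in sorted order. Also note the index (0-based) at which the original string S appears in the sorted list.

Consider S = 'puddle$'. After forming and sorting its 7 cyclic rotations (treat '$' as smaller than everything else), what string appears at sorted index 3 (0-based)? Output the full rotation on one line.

All 7 rotations (rotation i = S[i:]+S[:i]):
  rot[0] = puddle$
  rot[1] = uddle$p
  rot[2] = ddle$pu
  rot[3] = dle$pud
  rot[4] = le$pudd
  rot[5] = e$puddl
  rot[6] = $puddle
Sorted (with $ < everything):
  sorted[0] = $puddle
  sorted[1] = ddle$pu
  sorted[2] = dle$pud
  sorted[3] = e$puddl
  sorted[4] = le$pudd
  sorted[5] = puddle$
  sorted[6] = uddle$p
sorted[3] = e$puddl

Answer: e$puddl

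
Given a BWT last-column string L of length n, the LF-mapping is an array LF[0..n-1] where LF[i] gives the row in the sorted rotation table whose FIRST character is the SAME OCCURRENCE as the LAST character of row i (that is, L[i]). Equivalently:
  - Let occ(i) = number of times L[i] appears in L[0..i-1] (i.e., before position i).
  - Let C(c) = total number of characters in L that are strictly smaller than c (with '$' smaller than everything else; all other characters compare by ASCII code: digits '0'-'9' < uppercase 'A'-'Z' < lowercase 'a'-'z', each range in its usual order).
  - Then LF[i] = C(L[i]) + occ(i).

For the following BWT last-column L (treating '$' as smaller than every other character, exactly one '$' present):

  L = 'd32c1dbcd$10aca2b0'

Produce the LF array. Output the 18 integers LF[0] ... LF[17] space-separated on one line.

Answer: 15 7 5 12 3 16 10 13 17 0 4 1 8 14 9 6 11 2

Derivation:
Char counts: '$':1, '0':2, '1':2, '2':2, '3':1, 'a':2, 'b':2, 'c':3, 'd':3
C (first-col start): C('$')=0, C('0')=1, C('1')=3, C('2')=5, C('3')=7, C('a')=8, C('b')=10, C('c')=12, C('d')=15
L[0]='d': occ=0, LF[0]=C('d')+0=15+0=15
L[1]='3': occ=0, LF[1]=C('3')+0=7+0=7
L[2]='2': occ=0, LF[2]=C('2')+0=5+0=5
L[3]='c': occ=0, LF[3]=C('c')+0=12+0=12
L[4]='1': occ=0, LF[4]=C('1')+0=3+0=3
L[5]='d': occ=1, LF[5]=C('d')+1=15+1=16
L[6]='b': occ=0, LF[6]=C('b')+0=10+0=10
L[7]='c': occ=1, LF[7]=C('c')+1=12+1=13
L[8]='d': occ=2, LF[8]=C('d')+2=15+2=17
L[9]='$': occ=0, LF[9]=C('$')+0=0+0=0
L[10]='1': occ=1, LF[10]=C('1')+1=3+1=4
L[11]='0': occ=0, LF[11]=C('0')+0=1+0=1
L[12]='a': occ=0, LF[12]=C('a')+0=8+0=8
L[13]='c': occ=2, LF[13]=C('c')+2=12+2=14
L[14]='a': occ=1, LF[14]=C('a')+1=8+1=9
L[15]='2': occ=1, LF[15]=C('2')+1=5+1=6
L[16]='b': occ=1, LF[16]=C('b')+1=10+1=11
L[17]='0': occ=1, LF[17]=C('0')+1=1+1=2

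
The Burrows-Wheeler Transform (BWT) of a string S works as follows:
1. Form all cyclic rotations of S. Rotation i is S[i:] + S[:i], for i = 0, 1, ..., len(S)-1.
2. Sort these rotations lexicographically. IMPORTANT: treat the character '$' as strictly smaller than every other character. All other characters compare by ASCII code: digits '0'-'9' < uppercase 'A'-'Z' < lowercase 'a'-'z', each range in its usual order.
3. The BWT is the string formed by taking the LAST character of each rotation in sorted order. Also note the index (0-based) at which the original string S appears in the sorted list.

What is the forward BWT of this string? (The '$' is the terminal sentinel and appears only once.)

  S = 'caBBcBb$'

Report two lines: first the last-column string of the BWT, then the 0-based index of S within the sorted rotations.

Answer: bacBcBB$
7

Derivation:
All 8 rotations (rotation i = S[i:]+S[:i]):
  rot[0] = caBBcBb$
  rot[1] = aBBcBb$c
  rot[2] = BBcBb$ca
  rot[3] = BcBb$caB
  rot[4] = cBb$caBB
  rot[5] = Bb$caBBc
  rot[6] = b$caBBcB
  rot[7] = $caBBcBb
Sorted (with $ < everything):
  sorted[0] = $caBBcBb  (last char: 'b')
  sorted[1] = BBcBb$ca  (last char: 'a')
  sorted[2] = Bb$caBBc  (last char: 'c')
  sorted[3] = BcBb$caB  (last char: 'B')
  sorted[4] = aBBcBb$c  (last char: 'c')
  sorted[5] = b$caBBcB  (last char: 'B')
  sorted[6] = cBb$caBB  (last char: 'B')
  sorted[7] = caBBcBb$  (last char: '$')
Last column: bacBcBB$
Original string S is at sorted index 7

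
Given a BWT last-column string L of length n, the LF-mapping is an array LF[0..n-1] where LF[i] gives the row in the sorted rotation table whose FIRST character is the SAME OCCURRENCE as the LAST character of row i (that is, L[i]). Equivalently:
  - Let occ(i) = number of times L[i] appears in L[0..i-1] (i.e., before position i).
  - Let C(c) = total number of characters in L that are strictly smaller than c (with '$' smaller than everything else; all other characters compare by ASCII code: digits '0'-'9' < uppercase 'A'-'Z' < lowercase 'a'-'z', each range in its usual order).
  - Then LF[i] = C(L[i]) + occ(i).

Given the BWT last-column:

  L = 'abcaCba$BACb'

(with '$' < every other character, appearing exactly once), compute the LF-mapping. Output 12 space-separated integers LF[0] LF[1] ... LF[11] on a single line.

Answer: 5 8 11 6 3 9 7 0 2 1 4 10

Derivation:
Char counts: '$':1, 'A':1, 'B':1, 'C':2, 'a':3, 'b':3, 'c':1
C (first-col start): C('$')=0, C('A')=1, C('B')=2, C('C')=3, C('a')=5, C('b')=8, C('c')=11
L[0]='a': occ=0, LF[0]=C('a')+0=5+0=5
L[1]='b': occ=0, LF[1]=C('b')+0=8+0=8
L[2]='c': occ=0, LF[2]=C('c')+0=11+0=11
L[3]='a': occ=1, LF[3]=C('a')+1=5+1=6
L[4]='C': occ=0, LF[4]=C('C')+0=3+0=3
L[5]='b': occ=1, LF[5]=C('b')+1=8+1=9
L[6]='a': occ=2, LF[6]=C('a')+2=5+2=7
L[7]='$': occ=0, LF[7]=C('$')+0=0+0=0
L[8]='B': occ=0, LF[8]=C('B')+0=2+0=2
L[9]='A': occ=0, LF[9]=C('A')+0=1+0=1
L[10]='C': occ=1, LF[10]=C('C')+1=3+1=4
L[11]='b': occ=2, LF[11]=C('b')+2=8+2=10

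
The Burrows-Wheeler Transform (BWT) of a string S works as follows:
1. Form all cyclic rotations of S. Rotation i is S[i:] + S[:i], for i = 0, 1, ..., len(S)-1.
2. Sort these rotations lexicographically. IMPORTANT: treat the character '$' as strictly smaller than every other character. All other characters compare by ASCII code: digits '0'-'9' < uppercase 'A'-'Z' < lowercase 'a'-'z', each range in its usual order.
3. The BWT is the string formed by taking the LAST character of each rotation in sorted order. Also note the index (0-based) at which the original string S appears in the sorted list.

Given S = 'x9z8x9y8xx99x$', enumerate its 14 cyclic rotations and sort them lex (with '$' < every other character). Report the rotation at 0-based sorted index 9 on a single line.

All 14 rotations (rotation i = S[i:]+S[:i]):
  rot[0] = x9z8x9y8xx99x$
  rot[1] = 9z8x9y8xx99x$x
  rot[2] = z8x9y8xx99x$x9
  rot[3] = 8x9y8xx99x$x9z
  rot[4] = x9y8xx99x$x9z8
  rot[5] = 9y8xx99x$x9z8x
  rot[6] = y8xx99x$x9z8x9
  rot[7] = 8xx99x$x9z8x9y
  rot[8] = xx99x$x9z8x9y8
  rot[9] = x99x$x9z8x9y8x
  rot[10] = 99x$x9z8x9y8xx
  rot[11] = 9x$x9z8x9y8xx9
  rot[12] = x$x9z8x9y8xx99
  rot[13] = $x9z8x9y8xx99x
Sorted (with $ < everything):
  sorted[0] = $x9z8x9y8xx99x
  sorted[1] = 8x9y8xx99x$x9z
  sorted[2] = 8xx99x$x9z8x9y
  sorted[3] = 99x$x9z8x9y8xx
  sorted[4] = 9x$x9z8x9y8xx9
  sorted[5] = 9y8xx99x$x9z8x
  sorted[6] = 9z8x9y8xx99x$x
  sorted[7] = x$x9z8x9y8xx99
  sorted[8] = x99x$x9z8x9y8x
  sorted[9] = x9y8xx99x$x9z8
  sorted[10] = x9z8x9y8xx99x$
  sorted[11] = xx99x$x9z8x9y8
  sorted[12] = y8xx99x$x9z8x9
  sorted[13] = z8x9y8xx99x$x9
sorted[9] = x9y8xx99x$x9z8

Answer: x9y8xx99x$x9z8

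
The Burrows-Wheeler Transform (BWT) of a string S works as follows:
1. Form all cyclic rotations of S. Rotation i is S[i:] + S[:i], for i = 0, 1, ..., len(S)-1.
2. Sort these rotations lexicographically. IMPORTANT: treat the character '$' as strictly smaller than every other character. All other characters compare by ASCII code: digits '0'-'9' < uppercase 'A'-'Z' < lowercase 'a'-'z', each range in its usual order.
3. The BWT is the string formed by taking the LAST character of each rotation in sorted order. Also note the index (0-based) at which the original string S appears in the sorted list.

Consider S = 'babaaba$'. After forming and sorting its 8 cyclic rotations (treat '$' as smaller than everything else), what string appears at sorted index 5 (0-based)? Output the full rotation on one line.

All 8 rotations (rotation i = S[i:]+S[:i]):
  rot[0] = babaaba$
  rot[1] = abaaba$b
  rot[2] = baaba$ba
  rot[3] = aaba$bab
  rot[4] = aba$baba
  rot[5] = ba$babaa
  rot[6] = a$babaab
  rot[7] = $babaaba
Sorted (with $ < everything):
  sorted[0] = $babaaba
  sorted[1] = a$babaab
  sorted[2] = aaba$bab
  sorted[3] = aba$baba
  sorted[4] = abaaba$b
  sorted[5] = ba$babaa
  sorted[6] = baaba$ba
  sorted[7] = babaaba$
sorted[5] = ba$babaa

Answer: ba$babaa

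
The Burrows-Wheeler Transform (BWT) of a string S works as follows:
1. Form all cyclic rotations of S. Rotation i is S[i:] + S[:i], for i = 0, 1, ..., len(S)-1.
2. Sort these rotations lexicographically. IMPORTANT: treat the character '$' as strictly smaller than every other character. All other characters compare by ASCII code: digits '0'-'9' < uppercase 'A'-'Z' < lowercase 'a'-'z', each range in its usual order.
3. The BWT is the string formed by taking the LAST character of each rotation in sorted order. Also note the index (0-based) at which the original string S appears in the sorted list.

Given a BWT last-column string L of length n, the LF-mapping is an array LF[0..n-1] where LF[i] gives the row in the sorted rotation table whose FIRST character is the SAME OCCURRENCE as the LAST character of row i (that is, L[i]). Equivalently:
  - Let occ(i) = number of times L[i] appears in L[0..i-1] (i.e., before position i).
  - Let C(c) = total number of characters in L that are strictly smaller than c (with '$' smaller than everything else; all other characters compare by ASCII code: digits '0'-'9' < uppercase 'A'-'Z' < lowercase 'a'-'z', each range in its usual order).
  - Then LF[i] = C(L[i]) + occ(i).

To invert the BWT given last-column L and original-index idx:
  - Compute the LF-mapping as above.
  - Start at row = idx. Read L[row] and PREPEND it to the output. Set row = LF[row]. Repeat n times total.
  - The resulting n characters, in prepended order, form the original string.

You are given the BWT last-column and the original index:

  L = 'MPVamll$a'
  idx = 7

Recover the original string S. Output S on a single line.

Answer: llamaVPM$

Derivation:
LF mapping: 1 2 3 4 8 6 7 0 5
Walk LF starting at row 7, prepending L[row]:
  step 1: row=7, L[7]='$', prepend. Next row=LF[7]=0
  step 2: row=0, L[0]='M', prepend. Next row=LF[0]=1
  step 3: row=1, L[1]='P', prepend. Next row=LF[1]=2
  step 4: row=2, L[2]='V', prepend. Next row=LF[2]=3
  step 5: row=3, L[3]='a', prepend. Next row=LF[3]=4
  step 6: row=4, L[4]='m', prepend. Next row=LF[4]=8
  step 7: row=8, L[8]='a', prepend. Next row=LF[8]=5
  step 8: row=5, L[5]='l', prepend. Next row=LF[5]=6
  step 9: row=6, L[6]='l', prepend. Next row=LF[6]=7
Reversed output: llamaVPM$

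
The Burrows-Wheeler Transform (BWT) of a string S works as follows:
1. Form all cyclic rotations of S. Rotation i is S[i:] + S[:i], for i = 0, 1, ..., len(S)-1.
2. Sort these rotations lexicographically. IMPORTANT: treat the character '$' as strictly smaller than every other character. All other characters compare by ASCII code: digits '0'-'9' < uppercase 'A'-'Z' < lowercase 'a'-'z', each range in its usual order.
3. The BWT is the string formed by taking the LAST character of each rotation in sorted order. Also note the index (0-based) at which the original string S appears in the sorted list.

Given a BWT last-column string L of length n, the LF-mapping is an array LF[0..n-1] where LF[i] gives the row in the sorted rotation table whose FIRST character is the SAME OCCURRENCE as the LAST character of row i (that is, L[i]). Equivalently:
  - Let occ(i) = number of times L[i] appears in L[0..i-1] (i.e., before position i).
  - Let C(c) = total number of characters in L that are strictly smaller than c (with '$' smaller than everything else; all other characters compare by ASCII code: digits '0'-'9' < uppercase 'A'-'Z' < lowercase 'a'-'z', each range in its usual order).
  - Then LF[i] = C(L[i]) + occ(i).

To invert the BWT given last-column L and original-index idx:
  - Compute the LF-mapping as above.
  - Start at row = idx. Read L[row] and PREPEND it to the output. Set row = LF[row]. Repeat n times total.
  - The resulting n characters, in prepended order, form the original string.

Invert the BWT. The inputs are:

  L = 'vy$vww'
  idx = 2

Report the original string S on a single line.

Answer: vwwyv$

Derivation:
LF mapping: 1 5 0 2 3 4
Walk LF starting at row 2, prepending L[row]:
  step 1: row=2, L[2]='$', prepend. Next row=LF[2]=0
  step 2: row=0, L[0]='v', prepend. Next row=LF[0]=1
  step 3: row=1, L[1]='y', prepend. Next row=LF[1]=5
  step 4: row=5, L[5]='w', prepend. Next row=LF[5]=4
  step 5: row=4, L[4]='w', prepend. Next row=LF[4]=3
  step 6: row=3, L[3]='v', prepend. Next row=LF[3]=2
Reversed output: vwwyv$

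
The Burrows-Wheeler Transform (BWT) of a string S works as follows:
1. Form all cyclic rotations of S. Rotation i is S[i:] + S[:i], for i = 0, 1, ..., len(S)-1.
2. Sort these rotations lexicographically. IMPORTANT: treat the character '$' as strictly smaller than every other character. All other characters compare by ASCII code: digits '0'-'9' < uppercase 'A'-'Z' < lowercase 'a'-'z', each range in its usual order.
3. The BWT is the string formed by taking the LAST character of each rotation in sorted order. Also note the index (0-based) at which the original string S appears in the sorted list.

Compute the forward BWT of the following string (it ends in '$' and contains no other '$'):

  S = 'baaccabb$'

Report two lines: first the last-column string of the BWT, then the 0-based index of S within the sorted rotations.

All 9 rotations (rotation i = S[i:]+S[:i]):
  rot[0] = baaccabb$
  rot[1] = aaccabb$b
  rot[2] = accabb$ba
  rot[3] = ccabb$baa
  rot[4] = cabb$baac
  rot[5] = abb$baacc
  rot[6] = bb$baacca
  rot[7] = b$baaccab
  rot[8] = $baaccabb
Sorted (with $ < everything):
  sorted[0] = $baaccabb  (last char: 'b')
  sorted[1] = aaccabb$b  (last char: 'b')
  sorted[2] = abb$baacc  (last char: 'c')
  sorted[3] = accabb$ba  (last char: 'a')
  sorted[4] = b$baaccab  (last char: 'b')
  sorted[5] = baaccabb$  (last char: '$')
  sorted[6] = bb$baacca  (last char: 'a')
  sorted[7] = cabb$baac  (last char: 'c')
  sorted[8] = ccabb$baa  (last char: 'a')
Last column: bbcab$aca
Original string S is at sorted index 5

Answer: bbcab$aca
5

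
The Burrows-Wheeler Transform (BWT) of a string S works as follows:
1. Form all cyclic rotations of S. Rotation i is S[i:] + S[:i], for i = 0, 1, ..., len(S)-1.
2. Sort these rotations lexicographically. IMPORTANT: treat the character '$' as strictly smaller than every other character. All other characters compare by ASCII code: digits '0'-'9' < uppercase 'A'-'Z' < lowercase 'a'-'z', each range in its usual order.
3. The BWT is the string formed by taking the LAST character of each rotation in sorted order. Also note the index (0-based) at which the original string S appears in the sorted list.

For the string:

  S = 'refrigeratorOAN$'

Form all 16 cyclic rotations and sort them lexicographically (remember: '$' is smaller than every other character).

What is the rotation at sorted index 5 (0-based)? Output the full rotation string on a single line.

Answer: efrigeratorOAN$r

Derivation:
All 16 rotations (rotation i = S[i:]+S[:i]):
  rot[0] = refrigeratorOAN$
  rot[1] = efrigeratorOAN$r
  rot[2] = frigeratorOAN$re
  rot[3] = rigeratorOAN$ref
  rot[4] = igeratorOAN$refr
  rot[5] = geratorOAN$refri
  rot[6] = eratorOAN$refrig
  rot[7] = ratorOAN$refrige
  rot[8] = atorOAN$refriger
  rot[9] = torOAN$refrigera
  rot[10] = orOAN$refrigerat
  rot[11] = rOAN$refrigerato
  rot[12] = OAN$refrigerator
  rot[13] = AN$refrigeratorO
  rot[14] = N$refrigeratorOA
  rot[15] = $refrigeratorOAN
Sorted (with $ < everything):
  sorted[0] = $refrigeratorOAN
  sorted[1] = AN$refrigeratorO
  sorted[2] = N$refrigeratorOA
  sorted[3] = OAN$refrigerator
  sorted[4] = atorOAN$refriger
  sorted[5] = efrigeratorOAN$r
  sorted[6] = eratorOAN$refrig
  sorted[7] = frigeratorOAN$re
  sorted[8] = geratorOAN$refri
  sorted[9] = igeratorOAN$refr
  sorted[10] = orOAN$refrigerat
  sorted[11] = rOAN$refrigerato
  sorted[12] = ratorOAN$refrige
  sorted[13] = refrigeratorOAN$
  sorted[14] = rigeratorOAN$ref
  sorted[15] = torOAN$refrigera
sorted[5] = efrigeratorOAN$r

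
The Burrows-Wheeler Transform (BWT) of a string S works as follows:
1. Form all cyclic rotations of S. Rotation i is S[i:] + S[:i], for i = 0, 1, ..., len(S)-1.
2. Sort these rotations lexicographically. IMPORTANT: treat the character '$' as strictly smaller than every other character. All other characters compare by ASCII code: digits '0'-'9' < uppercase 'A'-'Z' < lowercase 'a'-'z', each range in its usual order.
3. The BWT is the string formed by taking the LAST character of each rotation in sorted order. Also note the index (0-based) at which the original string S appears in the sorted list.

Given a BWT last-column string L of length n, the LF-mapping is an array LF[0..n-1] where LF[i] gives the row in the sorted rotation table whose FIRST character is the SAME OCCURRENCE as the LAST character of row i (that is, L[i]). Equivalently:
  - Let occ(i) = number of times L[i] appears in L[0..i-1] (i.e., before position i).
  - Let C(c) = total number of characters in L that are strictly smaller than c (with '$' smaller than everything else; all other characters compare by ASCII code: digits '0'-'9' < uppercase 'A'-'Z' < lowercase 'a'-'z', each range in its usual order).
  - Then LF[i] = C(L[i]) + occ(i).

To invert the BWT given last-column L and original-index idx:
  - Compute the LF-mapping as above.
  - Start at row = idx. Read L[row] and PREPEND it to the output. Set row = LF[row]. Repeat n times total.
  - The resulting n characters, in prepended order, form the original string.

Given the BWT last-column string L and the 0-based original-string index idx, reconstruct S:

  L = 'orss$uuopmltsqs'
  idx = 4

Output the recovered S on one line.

Answer: orlstsuqupsmso$

Derivation:
LF mapping: 3 7 8 9 0 13 14 4 5 2 1 12 10 6 11
Walk LF starting at row 4, prepending L[row]:
  step 1: row=4, L[4]='$', prepend. Next row=LF[4]=0
  step 2: row=0, L[0]='o', prepend. Next row=LF[0]=3
  step 3: row=3, L[3]='s', prepend. Next row=LF[3]=9
  step 4: row=9, L[9]='m', prepend. Next row=LF[9]=2
  step 5: row=2, L[2]='s', prepend. Next row=LF[2]=8
  step 6: row=8, L[8]='p', prepend. Next row=LF[8]=5
  step 7: row=5, L[5]='u', prepend. Next row=LF[5]=13
  step 8: row=13, L[13]='q', prepend. Next row=LF[13]=6
  step 9: row=6, L[6]='u', prepend. Next row=LF[6]=14
  step 10: row=14, L[14]='s', prepend. Next row=LF[14]=11
  step 11: row=11, L[11]='t', prepend. Next row=LF[11]=12
  step 12: row=12, L[12]='s', prepend. Next row=LF[12]=10
  step 13: row=10, L[10]='l', prepend. Next row=LF[10]=1
  step 14: row=1, L[1]='r', prepend. Next row=LF[1]=7
  step 15: row=7, L[7]='o', prepend. Next row=LF[7]=4
Reversed output: orlstsuqupsmso$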